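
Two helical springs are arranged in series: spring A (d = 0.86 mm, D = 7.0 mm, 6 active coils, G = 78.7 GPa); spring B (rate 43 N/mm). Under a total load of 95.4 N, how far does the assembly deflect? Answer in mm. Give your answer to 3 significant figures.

k_A = Gd⁴/(8D³N_a) = (78.7×10³)(0.86⁴)/(8·7.0³·6) = 2.6148 N/mm
Series: 1/k_eq = 1/2.6148 + 1/43 = 0.4057; k_eq = 2.4649 N/mm
δ = F/k_eq = 95.4/2.4649 = 38.704 mm

38.7 mm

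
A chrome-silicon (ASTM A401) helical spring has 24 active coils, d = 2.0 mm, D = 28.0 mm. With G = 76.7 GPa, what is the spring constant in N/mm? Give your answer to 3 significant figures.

k = Gd⁴/(8D³N_a) = (76.7×10³ × 2.0⁴) / (8 × 28.0³ × 24)
  = 1.2272e+06 / 4.21478e+06 = 0.29117 N/mm

0.291 N/mm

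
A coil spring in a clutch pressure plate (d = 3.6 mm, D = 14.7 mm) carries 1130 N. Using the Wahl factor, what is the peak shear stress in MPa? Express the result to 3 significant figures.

1260 MPa

Spring index C = D/d = 14.7/3.6 = 4.0833
K_W = (4C−1)/(4C−4) + 0.615/C = 15.333/12.333 + 0.1506 = 1.3939
τ₀ = 8FD/(πd³) = 8·1130·14.7/(π·3.6³) = 132888/146.57 = 906.63 MPa
τ_max = K·τ₀ = 1.3939 × 906.63 = 1263.7 MPa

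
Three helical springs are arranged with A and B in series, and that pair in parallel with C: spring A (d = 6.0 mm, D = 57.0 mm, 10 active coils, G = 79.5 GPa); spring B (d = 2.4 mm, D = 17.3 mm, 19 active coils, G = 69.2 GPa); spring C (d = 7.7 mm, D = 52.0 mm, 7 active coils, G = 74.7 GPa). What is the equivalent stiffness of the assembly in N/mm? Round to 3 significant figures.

k_A = Gd⁴/(8D³N_a) = (79.5×10³)(6.0⁴)/(8·57.0³·10) = 6.9544 N/mm
k_B = Gd⁴/(8D³N_a) = (69.2×10³)(2.4⁴)/(8·17.3³·19) = 2.9172 N/mm
k_C = Gd⁴/(8D³N_a) = (74.7×10³)(7.7⁴)/(8·52.0³·7) = 33.349 N/mm
Springs A,B series: k_AB = 1/(1/6.9544+1/2.9172) = 2.0551 N/mm; parallel with C: k_eq = 2.0551+33.349 = 35.404 N/mm

35.4 N/mm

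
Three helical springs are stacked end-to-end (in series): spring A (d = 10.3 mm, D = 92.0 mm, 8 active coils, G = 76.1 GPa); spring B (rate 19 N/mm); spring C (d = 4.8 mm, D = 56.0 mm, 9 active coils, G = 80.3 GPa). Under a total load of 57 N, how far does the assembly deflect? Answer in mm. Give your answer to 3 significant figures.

k_A = Gd⁴/(8D³N_a) = (76.1×10³)(10.3⁴)/(8·92.0³·8) = 17.187 N/mm
k_C = Gd⁴/(8D³N_a) = (80.3×10³)(4.8⁴)/(8·56.0³·9) = 3.3712 N/mm
Series: 1/k_eq = 1/17.187 + 1/19 + 1/3.3712 = 0.40745; k_eq = 2.4543 N/mm
δ = F/k_eq = 57/2.4543 = 23.224 mm

23.2 mm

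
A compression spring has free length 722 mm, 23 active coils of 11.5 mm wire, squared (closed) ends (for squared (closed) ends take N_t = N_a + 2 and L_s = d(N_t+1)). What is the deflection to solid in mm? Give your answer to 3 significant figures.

423 mm

N_t = 25; L_s = 11.5·26 = 299 mm
δ_solid = L₀ − L_s = 722 − 299 = 423 mm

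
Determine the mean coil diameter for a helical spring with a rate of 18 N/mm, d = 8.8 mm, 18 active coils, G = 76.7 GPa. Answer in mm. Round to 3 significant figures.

56.2 mm

D = (Gd⁴/(8N_a·k))^(1/3) = (76.7×10³·8.8⁴/(8·18·18))^(1/3)
  = (177456)^(1/3) = 56.1949 mm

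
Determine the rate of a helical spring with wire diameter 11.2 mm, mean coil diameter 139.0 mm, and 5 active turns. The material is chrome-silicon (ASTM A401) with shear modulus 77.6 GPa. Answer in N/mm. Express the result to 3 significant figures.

11.4 N/mm

k = Gd⁴/(8D³N_a) = (77.6×10³ × 11.2⁴) / (8 × 139.0³ × 5)
  = 1.22105e+09 / 1.07425e+08 = 11.367 N/mm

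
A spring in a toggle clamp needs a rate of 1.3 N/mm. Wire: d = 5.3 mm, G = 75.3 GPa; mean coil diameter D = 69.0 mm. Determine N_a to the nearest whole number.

17

N_a = Gd⁴/(8D³k) = (75.3×10³ × 5.3⁴)/(8 × 69.0³ × 1.3)
    = 5.94153e+07 / 3.41649e+06 = 17.39 → 17 coils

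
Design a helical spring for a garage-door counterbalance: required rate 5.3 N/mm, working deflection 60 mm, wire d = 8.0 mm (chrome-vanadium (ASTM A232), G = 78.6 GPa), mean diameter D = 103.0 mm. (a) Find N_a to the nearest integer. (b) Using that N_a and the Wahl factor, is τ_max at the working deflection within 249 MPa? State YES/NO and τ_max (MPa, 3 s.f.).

N_a = Gd⁴/(8D³k) = (78.6×10³)(8.0⁴)/(8·103.0³·5.3) = 6.949 → N_a = 7
Actual rate k = Gd⁴/(8D³·7) = 5.2612 N/mm
Working load F = kδ = 5.2612·60 = 315.67 N
C = 103.0/8.0 = 12.8750; K_W = (4C−1)/(4C−4)+0.615/C = 1.1109
τ_max = K_W·8FD/(πd³) = 1.1109·161.71 = 179.65 MPa
τ_max ≤ 249 MPa → acceptable

(a) 7 coils; (b) YES, τ_max = 180 MPa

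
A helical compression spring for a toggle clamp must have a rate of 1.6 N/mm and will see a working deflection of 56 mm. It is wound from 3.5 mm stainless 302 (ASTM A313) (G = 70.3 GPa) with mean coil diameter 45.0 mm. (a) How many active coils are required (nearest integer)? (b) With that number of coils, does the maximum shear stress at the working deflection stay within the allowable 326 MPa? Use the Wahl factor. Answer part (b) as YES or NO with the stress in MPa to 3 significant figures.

N_a = Gd⁴/(8D³k) = (70.3×10³)(3.5⁴)/(8·45.0³·1.6) = 9.044 → N_a = 9
Actual rate k = Gd⁴/(8D³·9) = 1.6079 N/mm
Working load F = kδ = 1.6079·56 = 90.042 N
C = 45.0/3.5 = 12.8571; K_W = (4C−1)/(4C−4)+0.615/C = 1.1111
τ_max = K_W·8FD/(πd³) = 1.1111·240.65 = 267.39 MPa
τ_max ≤ 326 MPa → acceptable

(a) 9 coils; (b) YES, τ_max = 267 MPa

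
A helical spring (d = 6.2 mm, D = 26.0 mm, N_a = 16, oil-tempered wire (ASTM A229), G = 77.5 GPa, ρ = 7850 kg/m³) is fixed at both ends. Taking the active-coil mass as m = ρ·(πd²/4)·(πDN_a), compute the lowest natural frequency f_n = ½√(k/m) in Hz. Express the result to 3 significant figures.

203 Hz

k = Gd⁴/(8D³N_a) = (77.5×10³)(6.2⁴)/(8·26.0³·16) = 50.902 N/mm = 50902 N/m
Wire length L = πDN_a = π·26.0·16 = 1306.9 mm
m = ρ·(πd²/4)·L = 7850 × 30.191×10⁻⁶ m² × 1.3069 m = 0.30973 kg
f_n = ½√(k/m) = 0.5·√(50902/0.30973) = 0.5·√(1.6434e+05) = 202.7 Hz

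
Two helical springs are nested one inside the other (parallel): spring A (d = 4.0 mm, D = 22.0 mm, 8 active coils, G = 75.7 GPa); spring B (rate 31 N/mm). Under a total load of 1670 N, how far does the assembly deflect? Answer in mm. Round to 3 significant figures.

28.1 mm

k_A = Gd⁴/(8D³N_a) = (75.7×10³)(4.0⁴)/(8·22.0³·8) = 28.437 N/mm
Parallel: k_eq = 28.437 + 31 = 59.437 N/mm
δ = F/k_eq = 1670/59.437 = 28.097 mm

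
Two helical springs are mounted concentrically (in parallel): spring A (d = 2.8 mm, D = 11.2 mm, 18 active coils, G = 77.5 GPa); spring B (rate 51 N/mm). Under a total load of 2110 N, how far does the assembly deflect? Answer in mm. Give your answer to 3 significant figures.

28.3 mm

k_A = Gd⁴/(8D³N_a) = (77.5×10³)(2.8⁴)/(8·11.2³·18) = 23.546 N/mm
Parallel: k_eq = 23.546 + 51 = 74.546 N/mm
δ = F/k_eq = 2110/74.546 = 28.305 mm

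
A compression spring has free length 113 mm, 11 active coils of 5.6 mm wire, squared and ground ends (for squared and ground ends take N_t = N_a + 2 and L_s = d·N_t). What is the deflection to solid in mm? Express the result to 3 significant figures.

N_t = 13; L_s = 5.6·13 = 72.8 mm
δ_solid = L₀ − L_s = 113 − 72.8 = 40.2 mm

40.2 mm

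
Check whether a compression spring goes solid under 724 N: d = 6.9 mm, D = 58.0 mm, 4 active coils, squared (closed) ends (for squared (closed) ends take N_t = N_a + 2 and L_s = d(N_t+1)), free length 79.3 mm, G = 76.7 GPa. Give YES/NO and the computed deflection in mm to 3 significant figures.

NO, δ = 26.0 mm

k = Gd⁴/(8D³N_a) = (76.7×10³)(6.9⁴)/(8·58.0³·4) = 27.846 N/mm
N_t = 6; L_s = 6.9·7 = 48.3 mm; δ_solid = L₀ − L_s = 79.3 − 48.3 = 31 mm
δ = F/k = 724/27.846 = 26 mm
δ < δ_solid → spring does not go solid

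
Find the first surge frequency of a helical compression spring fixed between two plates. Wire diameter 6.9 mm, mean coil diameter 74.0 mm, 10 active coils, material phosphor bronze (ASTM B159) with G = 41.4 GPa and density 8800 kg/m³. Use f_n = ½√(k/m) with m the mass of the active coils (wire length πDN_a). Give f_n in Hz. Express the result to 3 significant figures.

k = Gd⁴/(8D³N_a) = (41.4×10³)(6.9⁴)/(8·74.0³·10) = 2.8948 N/mm = 2894.8 N/m
Wire length L = πDN_a = π·74.0·10 = 2324.8 mm
m = ρ·(πd²/4)·L = 8800 × 37.393×10⁻⁶ m² × 2.3248 m = 0.76498 kg
f_n = ½√(k/m) = 0.5·√(2894.8/0.76498) = 0.5·√(3784.1) = 30.757 Hz

30.8 Hz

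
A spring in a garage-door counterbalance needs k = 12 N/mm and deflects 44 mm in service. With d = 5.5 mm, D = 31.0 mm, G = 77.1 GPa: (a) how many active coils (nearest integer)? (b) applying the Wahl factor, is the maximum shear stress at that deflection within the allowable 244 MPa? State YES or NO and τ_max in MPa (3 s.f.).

N_a = Gd⁴/(8D³k) = (77.1×10³)(5.5⁴)/(8·31.0³·12) = 24.67 → N_a = 25
Actual rate k = Gd⁴/(8D³·25) = 11.841 N/mm
Working load F = kδ = 11.841·44 = 521.01 N
C = 31.0/5.5 = 5.6364; K_W = (4C−1)/(4C−4)+0.615/C = 1.2709
τ_max = K_W·8FD/(πd³) = 1.2709·247.2 = 314.17 MPa
τ_max > 244 MPa → exceeds allowable

(a) 25 coils; (b) NO, τ_max = 314 MPa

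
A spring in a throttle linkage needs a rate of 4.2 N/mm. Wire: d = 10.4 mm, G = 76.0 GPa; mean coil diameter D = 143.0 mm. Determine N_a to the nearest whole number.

N_a = Gd⁴/(8D³k) = (76.0×10³ × 10.4⁴)/(8 × 143.0³ × 4.2)
    = 8.89093e+08 / 9.82534e+07 = 9.049 → 9 coils

9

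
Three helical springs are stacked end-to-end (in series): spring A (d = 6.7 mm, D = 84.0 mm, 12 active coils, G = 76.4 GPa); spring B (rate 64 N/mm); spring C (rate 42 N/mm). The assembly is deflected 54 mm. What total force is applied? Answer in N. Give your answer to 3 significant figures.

k_A = Gd⁴/(8D³N_a) = (76.4×10³)(6.7⁴)/(8·84.0³·12) = 2.7057 N/mm
Series: 1/k_eq = 1/2.7057 + 1/64 + 1/42 = 0.40902; k_eq = 2.4449 N/mm
F = k_eq·δ = 2.4449·54 = 132.02 N

132 N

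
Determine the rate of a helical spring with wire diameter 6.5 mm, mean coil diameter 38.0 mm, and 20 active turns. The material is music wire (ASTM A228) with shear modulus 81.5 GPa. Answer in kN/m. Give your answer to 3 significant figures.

k = Gd⁴/(8D³N_a) = (81.5×10³ × 6.5⁴) / (8 × 38.0³ × 20)
  = 1.45483e+08 / 8.77952e+06 = 16.571 N/mm

16.6 kN/m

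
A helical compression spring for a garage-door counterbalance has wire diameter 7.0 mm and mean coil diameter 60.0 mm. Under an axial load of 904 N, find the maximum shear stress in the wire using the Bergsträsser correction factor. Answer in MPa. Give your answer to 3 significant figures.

467 MPa

Spring index C = D/d = 60.0/7.0 = 8.5714
K_B = (4C+2)/(4C−3) = 36.286/31.286 = 1.1598
τ₀ = 8FD/(πd³) = 8·904·60.0/(π·7.0³) = 433920/1077.6 = 402.69 MPa
τ_max = K·τ₀ = 1.1598 × 402.69 = 467.04 MPa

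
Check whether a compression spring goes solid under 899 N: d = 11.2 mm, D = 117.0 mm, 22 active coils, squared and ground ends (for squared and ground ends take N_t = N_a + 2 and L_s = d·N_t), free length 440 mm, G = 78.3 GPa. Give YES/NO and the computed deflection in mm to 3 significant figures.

k = Gd⁴/(8D³N_a) = (78.3×10³)(11.2⁴)/(8·117.0³·22) = 4.3708 N/mm
N_t = 24; L_s = 11.2·24 = 268.8 mm; δ_solid = L₀ − L_s = 440 − 268.8 = 171.2 mm
δ = F/k = 899/4.3708 = 205.68 mm
δ ≥ δ_solid → spring goes solid

YES, δ = 206 mm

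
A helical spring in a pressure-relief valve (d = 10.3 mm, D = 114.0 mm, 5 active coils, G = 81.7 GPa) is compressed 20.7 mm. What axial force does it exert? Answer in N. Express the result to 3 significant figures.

k = Gd⁴/(8D³N_a) = (81.7×10³)(10.3⁴)/(8·114.0³·5) = 15.517 N/mm
F = k·δ = 15.517 × 20.7 = 321.19 N

321 N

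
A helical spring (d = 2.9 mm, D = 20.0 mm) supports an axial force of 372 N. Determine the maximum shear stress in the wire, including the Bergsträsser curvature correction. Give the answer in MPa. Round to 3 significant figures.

Spring index C = D/d = 20.0/2.9 = 6.8966
K_B = (4C+2)/(4C−3) = 29.586/24.586 = 1.2034
τ₀ = 8FD/(πd³) = 8·372·20.0/(π·2.9³) = 59520/76.62 = 776.82 MPa
τ_max = K·τ₀ = 1.2034 × 776.82 = 934.8 MPa

935 MPa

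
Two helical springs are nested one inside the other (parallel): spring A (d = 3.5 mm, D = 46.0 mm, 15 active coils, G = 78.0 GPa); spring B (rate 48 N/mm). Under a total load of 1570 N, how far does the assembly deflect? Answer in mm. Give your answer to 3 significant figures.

k_A = Gd⁴/(8D³N_a) = (78.0×10³)(3.5⁴)/(8·46.0³·15) = 1.0021 N/mm
Parallel: k_eq = 1.0021 + 48 = 49.002 N/mm
δ = F/k_eq = 1570/49.002 = 32.039 mm

32.0 mm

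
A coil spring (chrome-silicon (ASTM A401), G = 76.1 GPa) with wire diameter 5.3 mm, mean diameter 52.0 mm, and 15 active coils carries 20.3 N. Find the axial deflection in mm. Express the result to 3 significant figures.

k = Gd⁴/(8D³N_a) = (76.1×10³)(5.3⁴)/(8·52.0³·15) = 3.5587 N/mm
δ = F/k = 20.3 / 3.5587 = 5.7043 mm

5.70 mm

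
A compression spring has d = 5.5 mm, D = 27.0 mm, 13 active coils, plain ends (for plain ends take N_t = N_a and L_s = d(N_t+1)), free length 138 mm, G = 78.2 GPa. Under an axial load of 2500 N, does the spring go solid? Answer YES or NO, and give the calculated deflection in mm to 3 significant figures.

k = Gd⁴/(8D³N_a) = (78.2×10³)(5.5⁴)/(8·27.0³·13) = 34.957 N/mm
N_t = 13; L_s = 5.5·14 = 77 mm; δ_solid = L₀ − L_s = 138 − 77 = 61 mm
δ = F/k = 2500/34.957 = 71.517 mm
δ ≥ δ_solid → spring goes solid

YES, δ = 71.5 mm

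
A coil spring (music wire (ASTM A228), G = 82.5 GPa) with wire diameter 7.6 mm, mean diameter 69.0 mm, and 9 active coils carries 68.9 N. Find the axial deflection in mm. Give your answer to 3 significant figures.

5.92 mm

k = Gd⁴/(8D³N_a) = (82.5×10³)(7.6⁴)/(8·69.0³·9) = 11.637 N/mm
δ = F/k = 68.9 / 11.637 = 5.9209 mm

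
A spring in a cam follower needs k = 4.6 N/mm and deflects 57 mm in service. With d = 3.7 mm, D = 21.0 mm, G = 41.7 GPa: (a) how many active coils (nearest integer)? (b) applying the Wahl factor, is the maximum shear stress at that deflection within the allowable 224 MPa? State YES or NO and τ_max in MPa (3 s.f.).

N_a = Gd⁴/(8D³k) = (41.7×10³)(3.7⁴)/(8·21.0³·4.6) = 22.93 → N_a = 23
Actual rate k = Gd⁴/(8D³·23) = 4.5864 N/mm
Working load F = kδ = 4.5864·57 = 261.42 N
C = 21.0/3.7 = 5.6757; K_W = (4C−1)/(4C−4)+0.615/C = 1.2688
τ_max = K_W·8FD/(πd³) = 1.2688·275.99 = 350.17 MPa
τ_max > 224 MPa → exceeds allowable

(a) 23 coils; (b) NO, τ_max = 350 MPa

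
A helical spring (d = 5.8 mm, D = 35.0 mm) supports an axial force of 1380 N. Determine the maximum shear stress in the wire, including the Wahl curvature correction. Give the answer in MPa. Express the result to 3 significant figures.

789 MPa

Spring index C = D/d = 35.0/5.8 = 6.0345
K_W = (4C−1)/(4C−4) + 0.615/C = 23.138/20.138 + 0.1019 = 1.2509
τ₀ = 8FD/(πd³) = 8·1380·35.0/(π·5.8³) = 386400/612.96 = 630.38 MPa
τ_max = K·τ₀ = 1.2509 × 630.38 = 788.54 MPa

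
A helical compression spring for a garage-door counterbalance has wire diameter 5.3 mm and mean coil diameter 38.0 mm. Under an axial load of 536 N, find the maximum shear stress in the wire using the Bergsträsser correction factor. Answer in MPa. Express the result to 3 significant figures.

Spring index C = D/d = 38.0/5.3 = 7.1698
K_B = (4C+2)/(4C−3) = 30.679/25.679 = 1.1947
τ₀ = 8FD/(πd³) = 8·536·38.0/(π·5.3³) = 162944/467.71 = 348.39 MPa
τ_max = K·τ₀ = 1.1947 × 348.39 = 416.22 MPa

416 MPa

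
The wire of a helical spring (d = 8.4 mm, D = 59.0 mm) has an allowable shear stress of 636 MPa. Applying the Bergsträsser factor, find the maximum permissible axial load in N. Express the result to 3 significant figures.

2090 N

C = D/d = 59.0/8.4 = 7.0238
K_B = (4C+2)/(4C−3) = 30.095/25.095 = 1.1992
τ_max = K·8FD/(πd³) → F_max = τ_allow·πd³/(8DK)
F_max = 636·π·8.4³/(8·59.0·1.1992) = 1.1843e+06/566.04 = 2092.2 N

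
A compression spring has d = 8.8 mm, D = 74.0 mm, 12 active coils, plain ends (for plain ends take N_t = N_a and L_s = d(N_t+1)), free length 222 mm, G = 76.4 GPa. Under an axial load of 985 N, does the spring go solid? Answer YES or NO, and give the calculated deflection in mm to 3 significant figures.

k = Gd⁴/(8D³N_a) = (76.4×10³)(8.8⁴)/(8·74.0³·12) = 11.778 N/mm
N_t = 12; L_s = 8.8·13 = 114.4 mm; δ_solid = L₀ − L_s = 222 − 114.4 = 107.6 mm
δ = F/k = 985/11.778 = 83.633 mm
δ < δ_solid → spring does not go solid

NO, δ = 83.6 mm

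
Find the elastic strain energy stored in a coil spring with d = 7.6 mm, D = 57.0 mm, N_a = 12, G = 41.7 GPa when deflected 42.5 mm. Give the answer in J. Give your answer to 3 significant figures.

k = Gd⁴/(8D³N_a) = (41.7×10³)(7.6⁴)/(8·57.0³·12) = 7.8252 N/mm
U = ½kδ² = 0.5 × 7.8252 × 42.5² = 7067.1 N·mm = 7.0671 J

7.07 J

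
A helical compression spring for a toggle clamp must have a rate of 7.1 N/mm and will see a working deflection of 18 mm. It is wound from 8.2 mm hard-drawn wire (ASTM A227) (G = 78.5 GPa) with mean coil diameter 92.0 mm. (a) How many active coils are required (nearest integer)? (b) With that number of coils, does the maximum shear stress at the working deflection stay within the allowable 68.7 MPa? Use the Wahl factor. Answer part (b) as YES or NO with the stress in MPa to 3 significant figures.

N_a = Gd⁴/(8D³k) = (78.5×10³)(8.2⁴)/(8·92.0³·7.1) = 8.024 → N_a = 8
Actual rate k = Gd⁴/(8D³·8) = 7.1217 N/mm
Working load F = kδ = 7.1217·18 = 128.19 N
C = 92.0/8.2 = 11.2195; K_W = (4C−1)/(4C−4)+0.615/C = 1.1282
τ_max = K_W·8FD/(πd³) = 1.1282·54.468 = 61.451 MPa
τ_max ≤ 68.7 MPa → acceptable

(a) 8 coils; (b) YES, τ_max = 61.5 MPa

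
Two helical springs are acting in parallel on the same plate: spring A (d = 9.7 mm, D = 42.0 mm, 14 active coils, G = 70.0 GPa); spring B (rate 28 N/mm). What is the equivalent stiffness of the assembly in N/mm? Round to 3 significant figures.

k_A = Gd⁴/(8D³N_a) = (70.0×10³)(9.7⁴)/(8·42.0³·14) = 74.683 N/mm
Parallel: k_eq = 74.683 + 28 = 102.68 N/mm

103 N/mm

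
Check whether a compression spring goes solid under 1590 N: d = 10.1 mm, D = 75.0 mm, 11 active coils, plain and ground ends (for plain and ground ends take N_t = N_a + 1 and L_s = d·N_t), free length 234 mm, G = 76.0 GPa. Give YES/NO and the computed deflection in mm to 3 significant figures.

k = Gd⁴/(8D³N_a) = (76.0×10³)(10.1⁴)/(8·75.0³·11) = 21.303 N/mm
N_t = 12; L_s = 10.1·12 = 121.2 mm; δ_solid = L₀ − L_s = 234 − 121.2 = 112.8 mm
δ = F/k = 1590/21.303 = 74.639 mm
δ < δ_solid → spring does not go solid

NO, δ = 74.6 mm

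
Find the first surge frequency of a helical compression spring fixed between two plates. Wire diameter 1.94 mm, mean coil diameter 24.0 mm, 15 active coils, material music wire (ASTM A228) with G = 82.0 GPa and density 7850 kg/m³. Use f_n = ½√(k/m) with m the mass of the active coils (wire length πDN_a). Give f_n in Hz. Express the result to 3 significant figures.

k = Gd⁴/(8D³N_a) = (82.0×10³)(1.94⁴)/(8·24.0³·15) = 0.70017 N/mm = 700.17 N/m
Wire length L = πDN_a = π·24.0·15 = 1131 mm
m = ρ·(πd²/4)·L = 7850 × 2.9559×10⁻⁶ m² × 1.131 m = 0.026243 kg
f_n = ½√(k/m) = 0.5·√(700.17/0.026243) = 0.5·√(26680) = 81.671 Hz

81.7 Hz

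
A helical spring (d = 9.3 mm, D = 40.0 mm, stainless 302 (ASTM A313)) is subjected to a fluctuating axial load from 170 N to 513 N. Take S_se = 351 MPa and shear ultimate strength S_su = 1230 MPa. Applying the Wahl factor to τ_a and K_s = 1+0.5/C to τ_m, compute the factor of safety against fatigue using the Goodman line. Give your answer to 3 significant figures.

8.06

C = D/d = 40.0/9.3 = 4.3011; K_W = (4C−1)/(4C−4)+0.615/C = 1.3702; K_s = 1+0.5/C = 1.1162
F_a = (F_max−F_min)/2 = 171.5 N; F_m = (F_max+F_min)/2 = 341.5 N
τ_a = K_W·8F_aD/(πd³) = 1.3702 × 21.718 = 29.757 MPa
τ_m = K_s·8F_mD/(πd³) = 1.1162 × 43.246 = 48.273 MPa
Goodman: 1/n_f = τ_a/S_se + τ_m/S_su = 29.757/351 + 48.273/1230 = 0.08478 + 0.03925 = 0.12403
n_f = 1/0.12403 = 8.063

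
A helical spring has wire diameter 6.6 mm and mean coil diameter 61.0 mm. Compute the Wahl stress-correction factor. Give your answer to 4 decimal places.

1.1575

C = D/d = 61.0/6.6 = 9.2424
K_W = (4C−1)/(4C−4) + 0.615/C = 35.970/32.970 + 0.0665 = 1.1575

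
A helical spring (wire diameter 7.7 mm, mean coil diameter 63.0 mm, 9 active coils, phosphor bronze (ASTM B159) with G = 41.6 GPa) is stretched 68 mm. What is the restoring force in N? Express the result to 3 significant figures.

552 N

k = Gd⁴/(8D³N_a) = (41.6×10³)(7.7⁴)/(8·63.0³·9) = 8.1227 N/mm
F = k·δ = 8.1227 × 68 = 552.35 N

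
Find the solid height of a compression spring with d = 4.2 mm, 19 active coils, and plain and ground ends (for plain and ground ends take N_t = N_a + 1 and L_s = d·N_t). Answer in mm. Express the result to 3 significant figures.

plain and ground ends: N_t = N_a + 1 = 19 + 1 = 20
L_s = d·N_t = 4.2 × 20 = 84 mm

84.0 mm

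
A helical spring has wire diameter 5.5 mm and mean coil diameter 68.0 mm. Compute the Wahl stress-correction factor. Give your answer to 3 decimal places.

1.116

C = D/d = 68.0/5.5 = 12.3636
K_W = (4C−1)/(4C−4) + 0.615/C = 48.455/45.455 + 0.0497 = 1.1157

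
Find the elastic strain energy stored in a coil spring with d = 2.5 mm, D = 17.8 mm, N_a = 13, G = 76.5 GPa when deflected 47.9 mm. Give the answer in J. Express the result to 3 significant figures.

5.84 J

k = Gd⁴/(8D³N_a) = (76.5×10³)(2.5⁴)/(8·17.8³·13) = 5.0948 N/mm
U = ½kδ² = 0.5 × 5.0948 × 47.9² = 5844.8 N·mm = 5.8448 J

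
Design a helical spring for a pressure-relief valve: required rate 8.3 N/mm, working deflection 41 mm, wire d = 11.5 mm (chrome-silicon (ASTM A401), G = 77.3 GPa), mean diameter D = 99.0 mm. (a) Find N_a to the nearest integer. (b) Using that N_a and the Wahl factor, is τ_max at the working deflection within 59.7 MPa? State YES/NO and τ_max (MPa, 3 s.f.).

N_a = Gd⁴/(8D³k) = (77.3×10³)(11.5⁴)/(8·99.0³·8.3) = 20.98 → N_a = 21
Actual rate k = Gd⁴/(8D³·21) = 8.2938 N/mm
Working load F = kδ = 8.2938·41 = 340.05 N
C = 99.0/11.5 = 8.6087; K_W = (4C−1)/(4C−4)+0.615/C = 1.1700
τ_max = K_W·8FD/(πd³) = 1.1700·56.367 = 65.95 MPa
τ_max > 59.7 MPa → exceeds allowable

(a) 21 coils; (b) NO, τ_max = 65.9 MPa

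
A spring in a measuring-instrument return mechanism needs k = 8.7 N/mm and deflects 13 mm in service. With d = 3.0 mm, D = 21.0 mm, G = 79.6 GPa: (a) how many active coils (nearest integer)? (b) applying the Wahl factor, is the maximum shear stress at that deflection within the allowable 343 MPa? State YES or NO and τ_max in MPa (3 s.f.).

(a) 10 coils; (b) YES, τ_max = 272 MPa

N_a = Gd⁴/(8D³k) = (79.6×10³)(3.0⁴)/(8·21.0³·8.7) = 10 → N_a = 10
Actual rate k = Gd⁴/(8D³·10) = 8.7026 N/mm
Working load F = kδ = 8.7026·13 = 113.13 N
C = 21.0/3.0 = 7.0000; K_W = (4C−1)/(4C−4)+0.615/C = 1.2129
τ_max = K_W·8FD/(πd³) = 1.2129·224.07 = 271.77 MPa
τ_max ≤ 343 MPa → acceptable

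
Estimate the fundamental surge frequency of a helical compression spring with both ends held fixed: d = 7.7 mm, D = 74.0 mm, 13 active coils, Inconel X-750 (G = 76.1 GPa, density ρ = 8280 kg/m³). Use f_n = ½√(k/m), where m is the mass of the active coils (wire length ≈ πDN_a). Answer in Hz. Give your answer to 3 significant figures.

36.9 Hz

k = Gd⁴/(8D³N_a) = (76.1×10³)(7.7⁴)/(8·74.0³·13) = 6.3477 N/mm = 6347.7 N/m
Wire length L = πDN_a = π·74.0·13 = 3022.2 mm
m = ρ·(πd²/4)·L = 8280 × 46.566×10⁻⁶ m² × 3.0222 m = 1.1653 kg
f_n = ½√(k/m) = 0.5·√(6347.7/1.1653) = 0.5·√(5447.4) = 36.903 Hz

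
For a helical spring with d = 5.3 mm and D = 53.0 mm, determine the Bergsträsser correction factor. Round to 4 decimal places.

1.1351

C = D/d = 53.0/5.3 = 10.0000
K_B = (4C+2)/(4C−3) = 42.000/37.000 = 1.1351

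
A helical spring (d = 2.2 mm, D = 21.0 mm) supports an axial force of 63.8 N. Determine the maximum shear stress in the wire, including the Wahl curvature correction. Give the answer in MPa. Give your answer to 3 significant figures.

Spring index C = D/d = 21.0/2.2 = 9.5455
K_W = (4C−1)/(4C−4) + 0.615/C = 37.182/34.182 + 0.0644 = 1.1522
τ₀ = 8FD/(πd³) = 8·63.8·21.0/(π·2.2³) = 10718.4/33.452 = 320.41 MPa
τ_max = K·τ₀ = 1.1522 × 320.41 = 369.18 MPa

369 MPa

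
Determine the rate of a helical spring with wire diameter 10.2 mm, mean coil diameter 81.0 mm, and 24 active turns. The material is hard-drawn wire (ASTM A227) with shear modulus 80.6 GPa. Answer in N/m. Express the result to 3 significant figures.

k = Gd⁴/(8D³N_a) = (80.6×10³ × 10.2⁴) / (8 × 81.0³ × 24)
  = 8.7244e+08 / 1.02037e+08 = 8.5503 N/mm = 8550.3 N/m

8550 N/m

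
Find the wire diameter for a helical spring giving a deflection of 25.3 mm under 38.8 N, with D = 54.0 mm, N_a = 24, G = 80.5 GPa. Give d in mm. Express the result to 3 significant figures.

Required rate k = F/δ = 38.8/25.3 = 1.5336 N/mm
d = (8D³N_a·k / G)^(1/4) = (8·54.0³·24·1.5336 / (80.5×10³))^0.25
  = (575.97)^0.25 = 4.8989 mm

4.90 mm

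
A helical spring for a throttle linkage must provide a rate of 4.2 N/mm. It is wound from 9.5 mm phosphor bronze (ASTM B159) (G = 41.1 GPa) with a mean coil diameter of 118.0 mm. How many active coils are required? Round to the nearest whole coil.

N_a = Gd⁴/(8D³k) = (41.1×10³ × 9.5⁴)/(8 × 118.0³ × 4.2)
    = 3.34762e+08 / 5.52059e+07 = 6.064 → 6 coils

6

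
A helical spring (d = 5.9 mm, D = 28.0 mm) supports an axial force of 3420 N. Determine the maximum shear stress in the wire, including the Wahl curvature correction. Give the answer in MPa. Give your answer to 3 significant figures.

1580 MPa

Spring index C = D/d = 28.0/5.9 = 4.7458
K_W = (4C−1)/(4C−4) + 0.615/C = 17.983/14.983 + 0.1296 = 1.3298
τ₀ = 8FD/(πd³) = 8·3420·28.0/(π·5.9³) = 766080/645.22 = 1187.3 MPa
τ_max = K·τ₀ = 1.3298 × 1187.3 = 1578.9 MPa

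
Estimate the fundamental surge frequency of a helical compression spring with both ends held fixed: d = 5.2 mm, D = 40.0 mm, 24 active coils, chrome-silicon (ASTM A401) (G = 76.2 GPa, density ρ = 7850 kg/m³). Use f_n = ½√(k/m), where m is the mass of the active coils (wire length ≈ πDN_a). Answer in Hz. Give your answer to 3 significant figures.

k = Gd⁴/(8D³N_a) = (76.2×10³)(5.2⁴)/(8·40.0³·24) = 4.5341 N/mm = 4534.1 N/m
Wire length L = πDN_a = π·40.0·24 = 3015.9 mm
m = ρ·(πd²/4)·L = 7850 × 21.237×10⁻⁶ m² × 3.0159 m = 0.50279 kg
f_n = ½√(k/m) = 0.5·√(4534.1/0.50279) = 0.5·√(9017.8) = 47.481 Hz

47.5 Hz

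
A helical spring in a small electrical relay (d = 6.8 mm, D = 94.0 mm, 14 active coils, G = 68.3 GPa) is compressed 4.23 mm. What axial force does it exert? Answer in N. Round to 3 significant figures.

k = Gd⁴/(8D³N_a) = (68.3×10³)(6.8⁴)/(8·94.0³·14) = 1.5698 N/mm
F = k·δ = 1.5698 × 4.23 = 6.6404 N

6.64 N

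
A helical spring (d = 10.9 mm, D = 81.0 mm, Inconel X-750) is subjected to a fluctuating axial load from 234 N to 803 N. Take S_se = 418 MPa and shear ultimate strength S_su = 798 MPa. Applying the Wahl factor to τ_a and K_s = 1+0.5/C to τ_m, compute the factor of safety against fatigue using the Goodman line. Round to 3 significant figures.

4.16

C = D/d = 81.0/10.9 = 7.4312; K_W = (4C−1)/(4C−4)+0.615/C = 1.1994; K_s = 1+0.5/C = 1.0673
F_a = (F_max−F_min)/2 = 284.5 N; F_m = (F_max+F_min)/2 = 518.5 N
τ_a = K_W·8F_aD/(πd³) = 1.1994 × 45.314 = 54.348 MPa
τ_m = K_s·8F_mD/(πd³) = 1.0673 × 82.584 = 88.14 MPa
Goodman: 1/n_f = τ_a/S_se + τ_m/S_su = 54.348/418 + 88.14/798 = 0.13002 + 0.11045 = 0.24047
n_f = 1/0.24047 = 4.159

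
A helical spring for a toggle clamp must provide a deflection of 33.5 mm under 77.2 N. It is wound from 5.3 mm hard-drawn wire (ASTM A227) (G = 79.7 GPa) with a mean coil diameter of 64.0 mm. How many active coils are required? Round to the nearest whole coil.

Required rate k = F/δ = 77.2/33.5 = 2.3045 N/mm
N_a = Gd⁴/(8D³k) = (79.7×10³ × 5.3⁴)/(8 × 64.0³ × 2.3045)
    = 6.28871e+07 / 4.83284e+06 = 13.01 → 13 coils

13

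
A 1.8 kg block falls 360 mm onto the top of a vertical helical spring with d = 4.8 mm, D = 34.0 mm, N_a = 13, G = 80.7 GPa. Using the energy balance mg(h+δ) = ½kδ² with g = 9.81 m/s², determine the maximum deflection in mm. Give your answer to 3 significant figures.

k = Gd⁴/(8D³N_a) = (80.7×10³)(4.8⁴)/(8·34.0³·13) = 10.48 N/mm
W = mg = 1.8 × 9.81 = 17.658 N
½kδ² − Wδ − Wh = 0 → δ = (W + √(W² + 2kWh))/k
δ = (17.658 + √(311.8 + 133242))/10.48 = (17.658 + 365.45)/10.48 = 36.556 mm

36.6 mm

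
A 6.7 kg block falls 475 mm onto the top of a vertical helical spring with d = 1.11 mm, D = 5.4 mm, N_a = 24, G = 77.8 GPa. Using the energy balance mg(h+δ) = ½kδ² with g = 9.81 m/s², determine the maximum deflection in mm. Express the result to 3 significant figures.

k = Gd⁴/(8D³N_a) = (77.8×10³)(1.11⁴)/(8·5.4³·24) = 3.9065 N/mm
W = mg = 6.7 × 9.81 = 65.727 N
½kδ² − Wδ − Wh = 0 → δ = (W + √(W² + 2kWh))/k
δ = (65.727 + √(4320 + 243925))/3.9065 = (65.727 + 498.24)/3.9065 = 144.37 mm

144 mm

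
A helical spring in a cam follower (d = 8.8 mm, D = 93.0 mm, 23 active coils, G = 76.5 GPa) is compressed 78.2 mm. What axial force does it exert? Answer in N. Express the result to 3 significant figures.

242 N

k = Gd⁴/(8D³N_a) = (76.5×10³)(8.8⁴)/(8·93.0³·23) = 3.0997 N/mm
F = k·δ = 3.0997 × 78.2 = 242.4 N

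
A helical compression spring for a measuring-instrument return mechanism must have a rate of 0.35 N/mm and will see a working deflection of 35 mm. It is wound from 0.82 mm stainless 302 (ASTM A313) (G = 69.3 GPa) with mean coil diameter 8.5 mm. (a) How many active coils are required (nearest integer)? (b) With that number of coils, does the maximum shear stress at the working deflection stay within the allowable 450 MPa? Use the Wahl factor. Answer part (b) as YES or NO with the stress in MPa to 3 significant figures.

(a) 18 coils; (b) NO, τ_max = 555 MPa

N_a = Gd⁴/(8D³k) = (69.3×10³)(0.82⁴)/(8·8.5³·0.35) = 18.22 → N_a = 18
Actual rate k = Gd⁴/(8D³·18) = 0.3543 N/mm
Working load F = kδ = 0.3543·35 = 12.4 N
C = 8.5/0.82 = 10.3659; K_W = (4C−1)/(4C−4)+0.615/C = 1.1394
τ_max = K_W·8FD/(πd³) = 1.1394·486.8 = 554.67 MPa
τ_max > 450 MPa → exceeds allowable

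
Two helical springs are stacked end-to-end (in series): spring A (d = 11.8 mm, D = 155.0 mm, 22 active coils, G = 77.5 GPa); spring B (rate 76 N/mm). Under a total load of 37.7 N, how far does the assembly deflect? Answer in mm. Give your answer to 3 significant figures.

16.9 mm

k_A = Gd⁴/(8D³N_a) = (77.5×10³)(11.8⁴)/(8·155.0³·22) = 2.2926 N/mm
Series: 1/k_eq = 1/2.2926 + 1/76 = 0.44935; k_eq = 2.2254 N/mm
δ = F/k_eq = 37.7/2.2254 = 16.941 mm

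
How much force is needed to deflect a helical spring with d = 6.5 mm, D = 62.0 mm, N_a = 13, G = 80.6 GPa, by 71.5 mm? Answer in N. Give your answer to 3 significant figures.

415 N

k = Gd⁴/(8D³N_a) = (80.6×10³)(6.5⁴)/(8·62.0³·13) = 5.8047 N/mm
F = k·δ = 5.8047 × 71.5 = 415.04 N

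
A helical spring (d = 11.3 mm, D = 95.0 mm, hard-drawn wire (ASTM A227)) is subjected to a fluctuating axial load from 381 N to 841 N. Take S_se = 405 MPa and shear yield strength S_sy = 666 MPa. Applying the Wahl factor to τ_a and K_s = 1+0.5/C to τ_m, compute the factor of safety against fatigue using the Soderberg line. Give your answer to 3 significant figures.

C = D/d = 95.0/11.3 = 8.4071; K_W = (4C−1)/(4C−4)+0.615/C = 1.1744; K_s = 1+0.5/C = 1.0595
F_a = (F_max−F_min)/2 = 230 N; F_m = (F_max+F_min)/2 = 611 N
τ_a = K_W·8F_aD/(πd³) = 1.1744 × 38.562 = 45.287 MPa
τ_m = K_s·8F_mD/(πd³) = 1.0595 × 102.44 = 108.53 MPa
Soderberg: 1/n_f = τ_a/S_se + τ_m/S_sy = 45.287/405 + 108.53/666 = 0.11182 + 0.16296 = 0.27478
n_f = 1/0.27478 = 3.639

3.64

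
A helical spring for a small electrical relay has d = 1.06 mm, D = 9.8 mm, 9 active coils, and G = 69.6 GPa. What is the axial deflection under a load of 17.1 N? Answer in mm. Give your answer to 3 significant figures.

13.2 mm

k = Gd⁴/(8D³N_a) = (69.6×10³)(1.06⁴)/(8·9.8³·9) = 1.2966 N/mm
δ = F/k = 17.1 / 1.2966 = 13.188 mm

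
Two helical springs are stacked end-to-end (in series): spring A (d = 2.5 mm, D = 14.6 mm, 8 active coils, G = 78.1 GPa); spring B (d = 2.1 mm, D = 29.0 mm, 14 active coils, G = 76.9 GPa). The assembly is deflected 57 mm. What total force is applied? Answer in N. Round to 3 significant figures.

k_A = Gd⁴/(8D³N_a) = (78.1×10³)(2.5⁴)/(8·14.6³·8) = 15.317 N/mm
k_B = Gd⁴/(8D³N_a) = (76.9×10³)(2.1⁴)/(8·29.0³·14) = 0.54751 N/mm
Series: 1/k_eq = 1/15.317 + 1/0.54751 = 1.8917; k_eq = 0.52861 N/mm
F = k_eq·δ = 0.52861·57 = 30.131 N

30.1 N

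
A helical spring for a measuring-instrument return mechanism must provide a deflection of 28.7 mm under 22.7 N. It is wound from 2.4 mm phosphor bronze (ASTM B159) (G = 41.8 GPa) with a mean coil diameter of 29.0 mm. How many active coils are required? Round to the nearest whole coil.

9

Required rate k = F/δ = 22.7/28.7 = 0.79094 N/mm
N_a = Gd⁴/(8D³k) = (41.8×10³ × 2.4⁴)/(8 × 29.0³ × 0.79094)
    = 1.38682e+06 / 154322 = 8.987 → 9 coils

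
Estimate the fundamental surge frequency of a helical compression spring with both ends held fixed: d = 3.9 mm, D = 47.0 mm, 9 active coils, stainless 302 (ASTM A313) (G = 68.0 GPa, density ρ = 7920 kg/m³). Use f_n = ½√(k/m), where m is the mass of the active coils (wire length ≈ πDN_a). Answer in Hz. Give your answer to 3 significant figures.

64.7 Hz

k = Gd⁴/(8D³N_a) = (68.0×10³)(3.9⁴)/(8·47.0³·9) = 2.1045 N/mm = 2104.5 N/m
Wire length L = πDN_a = π·47.0·9 = 1328.9 mm
m = ρ·(πd²/4)·L = 7920 × 11.946×10⁻⁶ m² × 1.3289 m = 0.12573 kg
f_n = ½√(k/m) = 0.5·√(2104.5/0.12573) = 0.5·√(16738) = 64.688 Hz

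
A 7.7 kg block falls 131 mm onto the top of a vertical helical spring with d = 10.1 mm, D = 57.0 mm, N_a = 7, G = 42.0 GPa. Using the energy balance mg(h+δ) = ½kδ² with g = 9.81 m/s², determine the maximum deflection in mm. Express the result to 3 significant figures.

23.5 mm

k = Gd⁴/(8D³N_a) = (42.0×10³)(10.1⁴)/(8·57.0³·7) = 42.143 N/mm
W = mg = 7.7 × 9.81 = 75.537 N
½kδ² − Wδ − Wh = 0 → δ = (W + √(W² + 2kWh))/k
δ = (75.537 + √(5705.8 + 834033))/42.143 = (75.537 + 916.37)/42.143 = 23.537 mm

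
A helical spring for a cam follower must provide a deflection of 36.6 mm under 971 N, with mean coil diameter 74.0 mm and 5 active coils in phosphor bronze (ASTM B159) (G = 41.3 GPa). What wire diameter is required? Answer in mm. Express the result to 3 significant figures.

Required rate k = F/δ = 971/36.6 = 26.53 N/mm
d = (8D³N_a·k / G)^(1/4) = (8·74.0³·5·26.53 / (41.3×10³))^0.25
  = (10412)^0.25 = 10.1015 mm

10.1 mm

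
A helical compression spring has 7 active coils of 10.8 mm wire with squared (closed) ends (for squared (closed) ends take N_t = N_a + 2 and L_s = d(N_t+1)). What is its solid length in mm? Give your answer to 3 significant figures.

squared (closed) ends: N_t = N_a + 2 = 7 + 2 = 9
L_s = d·(N_t+1) = 10.8 × 10 = 108 mm

108 mm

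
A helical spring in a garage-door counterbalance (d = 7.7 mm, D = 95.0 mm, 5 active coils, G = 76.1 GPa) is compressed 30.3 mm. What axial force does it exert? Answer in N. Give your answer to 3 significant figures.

k = Gd⁴/(8D³N_a) = (76.1×10³)(7.7⁴)/(8·95.0³·5) = 7.8004 N/mm
F = k·δ = 7.8004 × 30.3 = 236.35 N

236 N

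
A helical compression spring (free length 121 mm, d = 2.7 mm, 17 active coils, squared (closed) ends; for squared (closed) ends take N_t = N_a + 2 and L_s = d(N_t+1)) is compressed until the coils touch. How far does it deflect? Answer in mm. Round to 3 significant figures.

67.0 mm

N_t = 19; L_s = 2.7·20 = 54 mm
δ_solid = L₀ − L_s = 121 − 54 = 67 mm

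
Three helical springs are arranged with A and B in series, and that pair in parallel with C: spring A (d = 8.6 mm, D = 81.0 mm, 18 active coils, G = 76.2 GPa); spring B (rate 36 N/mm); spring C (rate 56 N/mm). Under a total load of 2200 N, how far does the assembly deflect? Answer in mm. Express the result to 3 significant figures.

k_A = Gd⁴/(8D³N_a) = (76.2×10³)(8.6⁴)/(8·81.0³·18) = 5.4467 N/mm
Springs A,B series: k_AB = 1/(1/5.4467+1/36) = 4.7309 N/mm; parallel with C: k_eq = 4.7309+56 = 60.731 N/mm
δ = F/k_eq = 2200/60.731 = 36.225 mm

36.2 mm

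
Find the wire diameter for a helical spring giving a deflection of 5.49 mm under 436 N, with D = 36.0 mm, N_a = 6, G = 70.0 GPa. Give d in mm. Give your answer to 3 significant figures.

7.10 mm

Required rate k = F/δ = 436/5.49 = 79.417 N/mm
d = (8D³N_a·k / G)^(1/4) = (8·36.0³·6·79.417 / (70.0×10³))^0.25
  = (2540.8)^0.25 = 7.0997 mm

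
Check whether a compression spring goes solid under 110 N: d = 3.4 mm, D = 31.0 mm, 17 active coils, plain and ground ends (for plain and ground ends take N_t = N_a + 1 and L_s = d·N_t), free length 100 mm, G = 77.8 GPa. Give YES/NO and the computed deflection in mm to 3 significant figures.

YES, δ = 42.9 mm

k = Gd⁴/(8D³N_a) = (77.8×10³)(3.4⁴)/(8·31.0³·17) = 2.5661 N/mm
N_t = 18; L_s = 3.4·18 = 61.2 mm; δ_solid = L₀ − L_s = 100 − 61.2 = 38.8 mm
δ = F/k = 110/2.5661 = 42.867 mm
δ ≥ δ_solid → spring goes solid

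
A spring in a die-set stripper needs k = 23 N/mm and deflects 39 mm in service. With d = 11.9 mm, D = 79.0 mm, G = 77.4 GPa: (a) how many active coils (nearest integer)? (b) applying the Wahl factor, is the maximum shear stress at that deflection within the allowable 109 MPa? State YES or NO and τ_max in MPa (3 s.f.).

N_a = Gd⁴/(8D³k) = (77.4×10³)(11.9⁴)/(8·79.0³·23) = 17.11 → N_a = 17
Actual rate k = Gd⁴/(8D³·17) = 23.148 N/mm
Working load F = kδ = 23.148·39 = 902.76 N
C = 79.0/11.9 = 6.6387; K_W = (4C−1)/(4C−4)+0.615/C = 1.2256
τ_max = K_W·8FD/(πd³) = 1.2256·107.77 = 132.09 MPa
τ_max > 109 MPa → exceeds allowable

(a) 17 coils; (b) NO, τ_max = 132 MPa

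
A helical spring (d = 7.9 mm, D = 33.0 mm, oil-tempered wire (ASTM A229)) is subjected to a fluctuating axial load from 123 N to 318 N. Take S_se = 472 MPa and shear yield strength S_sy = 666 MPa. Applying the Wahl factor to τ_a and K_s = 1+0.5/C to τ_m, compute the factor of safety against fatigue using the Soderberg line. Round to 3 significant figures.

C = D/d = 33.0/7.9 = 4.1772; K_W = (4C−1)/(4C−4)+0.615/C = 1.3833; K_s = 1+0.5/C = 1.1197
F_a = (F_max−F_min)/2 = 97.5 N; F_m = (F_max+F_min)/2 = 220.5 N
τ_a = K_W·8F_aD/(πd³) = 1.3833 × 16.618 = 22.987 MPa
τ_m = K_s·8F_mD/(πd³) = 1.1197 × 37.582 = 42.081 MPa
Soderberg: 1/n_f = τ_a/S_se + τ_m/S_sy = 22.987/472 + 42.081/666 = 0.04870 + 0.06318 = 0.11189
n_f = 1/0.11189 = 8.938

8.94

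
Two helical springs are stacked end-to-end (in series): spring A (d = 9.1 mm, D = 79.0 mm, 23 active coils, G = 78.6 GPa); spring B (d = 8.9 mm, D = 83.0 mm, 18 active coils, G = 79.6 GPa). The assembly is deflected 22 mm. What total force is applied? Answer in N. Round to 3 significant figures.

k_A = Gd⁴/(8D³N_a) = (78.6×10³)(9.1⁴)/(8·79.0³·23) = 5.9414 N/mm
k_B = Gd⁴/(8D³N_a) = (79.6×10³)(8.9⁴)/(8·83.0³·18) = 6.0656 N/mm
Series: 1/k_eq = 1/5.9414 + 1/6.0656 = 0.33317; k_eq = 3.0014 N/mm
F = k_eq·δ = 3.0014·22 = 66.032 N

66.0 N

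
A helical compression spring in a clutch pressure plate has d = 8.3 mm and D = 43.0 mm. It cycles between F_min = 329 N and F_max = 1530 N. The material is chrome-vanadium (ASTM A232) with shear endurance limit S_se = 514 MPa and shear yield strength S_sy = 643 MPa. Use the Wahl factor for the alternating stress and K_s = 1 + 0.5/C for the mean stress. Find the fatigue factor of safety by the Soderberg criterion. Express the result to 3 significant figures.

1.68

C = D/d = 43.0/8.3 = 5.1807; K_W = (4C−1)/(4C−4)+0.615/C = 1.2981; K_s = 1+0.5/C = 1.0965
F_a = (F_max−F_min)/2 = 600.5 N; F_m = (F_max+F_min)/2 = 929.5 N
τ_a = K_W·8F_aD/(πd³) = 1.2981 × 115 = 149.28 MPa
τ_m = K_s·8F_mD/(πd³) = 1.0965 × 178 = 195.18 MPa
Soderberg: 1/n_f = τ_a/S_se + τ_m/S_sy = 149.28/514 + 195.18/643 = 0.29042 + 0.30355 = 0.59397
n_f = 1/0.59397 = 1.684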